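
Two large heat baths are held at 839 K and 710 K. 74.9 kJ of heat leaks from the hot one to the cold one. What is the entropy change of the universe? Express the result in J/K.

ΔS_total = 16.2 J/K

ΔS_hot = −Q/T_H = −74900/839 = -89.27 J/K and ΔS_cold = +Q/T_C = 74900/710 = 105.5 J/K.
ΔS_total = -89.27 + 105.5 = 16.2 J/K, positive as the second law requires.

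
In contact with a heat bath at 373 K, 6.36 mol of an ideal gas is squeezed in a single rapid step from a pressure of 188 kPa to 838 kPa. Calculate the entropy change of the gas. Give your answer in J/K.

Entropy is a state function, so ΔS_gas depends only on the end states.
For an isothermal ideal gas ΔS_gas = nR ln(P₁/P₂) = 6.36 × 8.314 × ln(188/838) = -79 J/K.

ΔS_gas = -79 J/K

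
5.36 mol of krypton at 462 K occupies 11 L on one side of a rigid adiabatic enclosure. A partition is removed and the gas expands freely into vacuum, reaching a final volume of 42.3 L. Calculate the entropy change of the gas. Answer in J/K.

ΔS_gas = 60 J/K

For an ideal gas in free expansion Q = 0 and W = 0, so T is unchanged.
Entropy is a state function; using a reversible isothermal path, ΔS_gas = nR ln(V₂/V₁) = 5.36 × 8.314 × ln(42.3/11) = 60 J/K.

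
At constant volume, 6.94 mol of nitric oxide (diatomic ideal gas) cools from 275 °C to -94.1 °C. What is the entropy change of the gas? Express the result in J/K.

ΔS = -161 J/K

In kelvin: T₁ = 548.15 K, T₂ = 179.05 K. At constant volume, ΔS = nC_V ln(T₂/T₁) with C_V = 5R/2 = 20.79 J mol⁻¹ K⁻¹.
ΔS = 6.94 × 20.79 × ln(179.05/548.15) = -161 J/K.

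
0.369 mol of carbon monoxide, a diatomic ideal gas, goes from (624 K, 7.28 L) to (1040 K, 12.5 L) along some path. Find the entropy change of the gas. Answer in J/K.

ΔS = 5.58 J/K

Entropy is a state function: ΔS = nC_V ln(T₂/T₁) + nR ln(V₂/V₁), with C_V = 5R/2 = 20.79 J mol⁻¹ K⁻¹ for a diatomic ideal gas.
ΔS = 0.369 × [20.79 × ln(1040/624) + 8.314 × ln(12.5/7.28)] = 5.58 J/K.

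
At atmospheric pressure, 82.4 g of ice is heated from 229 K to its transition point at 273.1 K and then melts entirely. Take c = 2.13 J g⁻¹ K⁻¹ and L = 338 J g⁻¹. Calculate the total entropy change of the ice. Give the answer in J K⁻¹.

Warming step: ΔS₁ = m c ln(T_tr/T_i) = 82.4 × 2.13 × ln(273.1/229) = 30.91 J/K.
Phase change: ΔS₂ = +mL/T_tr = 82.4 × 338 / 273.1 = 102 J/K.
ΔS_total = (30.91) + (102) = 133 J/K.

ΔS = 133 J/K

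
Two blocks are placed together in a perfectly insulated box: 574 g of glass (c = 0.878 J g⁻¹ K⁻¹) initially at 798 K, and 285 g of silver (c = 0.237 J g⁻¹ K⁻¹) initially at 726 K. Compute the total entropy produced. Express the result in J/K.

Energy balance: T_f = (m₁c₁T₁ + m₂c₂T₂)/(m₁c₁ + m₂c₂) = 789.49 K.
ΔS₁ = m₁c₁ ln(T_f/T₁) = 503.972 × ln(789.49/798) = -5.403 J/K.
ΔS₂ = m₂c₂ ln(T_f/T₂) = 67.545 × ln(789.49/726) = 5.663 J/K.
ΔS_total = -5.403 + 5.663 = 0.26 J/K.

ΔS_total = 0.26 J/K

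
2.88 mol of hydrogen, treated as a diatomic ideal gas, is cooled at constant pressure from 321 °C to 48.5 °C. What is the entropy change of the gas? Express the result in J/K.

ΔS = -51.4 J/K

In kelvin: T₁ = 594.15 K, T₂ = 321.65 K. At constant pressure, ΔS = nC_p ln(T₂/T₁) with C_p = 7R/2 = 29.1 J mol⁻¹ K⁻¹.
ΔS = 2.88 × 29.1 × ln(321.65/594.15) = -51.4 J/K.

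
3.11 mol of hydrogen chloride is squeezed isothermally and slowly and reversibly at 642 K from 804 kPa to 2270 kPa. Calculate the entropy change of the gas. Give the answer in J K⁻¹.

ΔS_gas = -26.8 J/K

For an isothermal ideal gas ΔS_gas = nR ln(P₁/P₂) = 3.11 × 8.314 × ln(804/2270) = -26.8 J/K.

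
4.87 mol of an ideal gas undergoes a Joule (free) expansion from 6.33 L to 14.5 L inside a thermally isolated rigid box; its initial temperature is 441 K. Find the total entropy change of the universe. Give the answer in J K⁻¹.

No heat is exchanged and no work is done, so the ideal-gas temperature stays constant.
Entropy is a state function; using a reversible isothermal path, ΔS_gas = nR ln(V₂/V₁) = 4.87 × 8.314 × ln(14.5/6.33) = 33.6 J/K.
The insulated surroundings exchange no heat, so ΔS_surr = 0 and ΔS_universe = ΔS_gas.

ΔS_universe = 33.6 J/K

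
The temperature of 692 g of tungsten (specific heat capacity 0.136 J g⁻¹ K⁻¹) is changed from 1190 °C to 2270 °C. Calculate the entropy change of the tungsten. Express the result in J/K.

In kelvin: T₁ = 1463.15 K, T₂ = 2543.15 K. ΔS = ∫dQ_rev/T = m c ln(T₂/T₁) = 692 × 0.136 × ln(2543.15/1463.15) = 52 J/K.

ΔS = 52 J/K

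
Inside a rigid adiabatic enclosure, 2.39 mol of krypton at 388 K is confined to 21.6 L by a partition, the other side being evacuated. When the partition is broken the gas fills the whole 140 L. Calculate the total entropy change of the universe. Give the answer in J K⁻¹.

For an ideal gas in free expansion Q = 0 and W = 0, so T is unchanged.
Entropy is a state function; using a reversible isothermal path, ΔS_gas = nR ln(V₂/V₁) = 2.39 × 8.314 × ln(140/21.6) = 37.1 J/K.
The insulated surroundings exchange no heat, so ΔS_surr = 0 and ΔS_universe = ΔS_gas.

ΔS_universe = 37.1 J/K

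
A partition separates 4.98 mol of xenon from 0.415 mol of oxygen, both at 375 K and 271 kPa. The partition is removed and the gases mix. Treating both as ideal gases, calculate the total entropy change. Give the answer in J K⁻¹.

ΔS_mix = 12.2 J/K

Mole fractions: x_A = 4.98/5.4 = 0.923, x_B = 0.0769.
ΔS_mix = −R(n_A ln x_A + n_B ln x_B) = −8.314 × (4.98 ln 0.923 + 0.415 ln 0.0769) = 12.2 J/K.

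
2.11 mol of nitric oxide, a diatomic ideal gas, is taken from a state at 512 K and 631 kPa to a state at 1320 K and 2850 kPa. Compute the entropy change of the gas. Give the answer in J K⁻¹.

ΔS = 31.7 J/K

ΔS = nC_p ln(T₂/T₁) − nR ln(P₂/P₁), with C_p = 7R/2 = 29.1 J mol⁻¹ K⁻¹ for a diatomic ideal gas.
ΔS = 2.11 × [29.1 × ln(1320/512) − 8.314 × ln(2850/631)] = 31.7 J/K.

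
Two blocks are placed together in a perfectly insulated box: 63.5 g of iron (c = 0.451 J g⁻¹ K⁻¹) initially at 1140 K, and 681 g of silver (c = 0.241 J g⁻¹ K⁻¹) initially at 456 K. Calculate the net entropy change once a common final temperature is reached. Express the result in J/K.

ΔS_total = 12.5 J/K

Energy balance: T_f = (m₁c₁T₁ + m₂c₂T₂)/(m₁c₁ + m₂c₂) = 557.62 K.
ΔS₁ = m₁c₁ ln(T_f/T₁) = 28.6385 × ln(557.62/1140) = -20.48 J/K.
ΔS₂ = m₂c₂ ln(T_f/T₂) = 164.121 × ln(557.62/456) = 33.02 J/K.
ΔS_total = -20.48 + 33.02 = 12.5 J/K.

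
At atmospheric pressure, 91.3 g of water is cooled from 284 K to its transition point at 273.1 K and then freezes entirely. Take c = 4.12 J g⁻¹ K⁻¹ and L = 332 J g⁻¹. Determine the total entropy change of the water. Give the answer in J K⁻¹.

Cooling step: ΔS₁ = m c ln(T_tr/T_i) = 91.3 × 4.12 × ln(273.1/284) = -14.72 J/K.
Phase change: ΔS₂ = −mL/T_tr = −91.3 × 332 / 273.1 = -111 J/K.
ΔS_total = (-14.72) + (-111) = -126 J/K.

ΔS = -126 J/K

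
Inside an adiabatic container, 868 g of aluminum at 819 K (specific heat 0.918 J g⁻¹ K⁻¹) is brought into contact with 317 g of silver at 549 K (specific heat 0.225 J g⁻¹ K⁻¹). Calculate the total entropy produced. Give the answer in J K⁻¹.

ΔS_total = 4.69 J/K

Energy balance: T_f = (m₁c₁T₁ + m₂c₂T₂)/(m₁c₁ + m₂c₂) = 796.82 K.
ΔS₁ = m₁c₁ ln(T_f/T₁) = 796.824 × ln(796.82/819) = -21.88 J/K.
ΔS₂ = m₂c₂ ln(T_f/T₂) = 71.325 × ln(796.82/549) = 26.57 J/K.
ΔS_total = -21.88 + 26.57 = 4.69 J/K.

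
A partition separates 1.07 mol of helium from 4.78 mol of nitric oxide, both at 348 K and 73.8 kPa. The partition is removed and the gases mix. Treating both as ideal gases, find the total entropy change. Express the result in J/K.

Mole fractions: x_A = 1.07/5.85 = 0.183, x_B = 0.817.
ΔS_mix = −R(n_A ln x_A + n_B ln x_B) = −8.314 × (1.07 ln 0.183 + 4.78 ln 0.817) = 23.1 J/K.

ΔS_mix = 23.1 J/K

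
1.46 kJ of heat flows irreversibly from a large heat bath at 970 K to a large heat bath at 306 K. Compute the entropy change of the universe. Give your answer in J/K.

ΔS_hot = −Q/T_H = −1460/970 = -1.505 J/K and ΔS_cold = +Q/T_C = 1460/306 = 4.771 J/K.
ΔS_total = -1.505 + 4.771 = 3.27 J/K, positive as the second law requires.

ΔS_total = 3.27 J/K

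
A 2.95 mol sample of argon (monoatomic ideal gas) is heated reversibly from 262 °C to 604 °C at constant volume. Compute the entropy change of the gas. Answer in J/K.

In kelvin: T₁ = 535.15 K, T₂ = 877.15 K. At constant volume, ΔS = nC_V ln(T₂/T₁) with C_V = 3R/2 = 12.47 J mol⁻¹ K⁻¹.
ΔS = 2.95 × 12.47 × ln(877.15/535.15) = 18.2 J/K.

ΔS = 18.2 J/K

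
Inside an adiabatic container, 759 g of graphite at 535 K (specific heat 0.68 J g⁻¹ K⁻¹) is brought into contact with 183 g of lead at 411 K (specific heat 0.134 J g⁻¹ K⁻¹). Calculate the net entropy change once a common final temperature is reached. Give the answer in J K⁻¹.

Energy balance: T_f = (m₁c₁T₁ + m₂c₂T₂)/(m₁c₁ + m₂c₂) = 529.38 K.
ΔS₁ = m₁c₁ ln(T_f/T₁) = 516.12 × ln(529.38/535) = -5.455 J/K.
ΔS₂ = m₂c₂ ln(T_f/T₂) = 24.522 × ln(529.38/411) = 6.207 J/K.
ΔS_total = -5.455 + 6.207 = 0.752 J/K.

ΔS_total = 0.752 J/K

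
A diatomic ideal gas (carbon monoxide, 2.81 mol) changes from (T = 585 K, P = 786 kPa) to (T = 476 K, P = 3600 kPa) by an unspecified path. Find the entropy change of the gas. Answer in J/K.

ΔS = -52.4 J/K

ΔS = nC_p ln(T₂/T₁) − nR ln(P₂/P₁), with C_p = 7R/2 = 29.1 J mol⁻¹ K⁻¹ for a diatomic ideal gas.
ΔS = 2.81 × [29.1 × ln(476/585) − 8.314 × ln(3600/786)] = -52.4 J/K.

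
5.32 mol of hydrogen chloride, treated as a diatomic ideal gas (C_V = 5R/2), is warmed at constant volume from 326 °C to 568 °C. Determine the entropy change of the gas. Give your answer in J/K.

In kelvin: T₁ = 599.15 K, T₂ = 841.15 K. At constant volume, ΔS = nC_V ln(T₂/T₁) with C_V = 5R/2 = 20.79 J mol⁻¹ K⁻¹.
ΔS = 5.32 × 20.79 × ln(841.15/599.15) = 37.5 J/K.

ΔS = 37.5 J/K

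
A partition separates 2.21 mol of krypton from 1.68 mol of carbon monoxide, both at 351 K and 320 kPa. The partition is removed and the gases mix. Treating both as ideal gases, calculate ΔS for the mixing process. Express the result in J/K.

Mole fractions: x_A = 2.21/3.89 = 0.568, x_B = 0.432.
ΔS_mix = −R(n_A ln x_A + n_B ln x_B) = −8.314 × (2.21 ln 0.568 + 1.68 ln 0.432) = 22.1 J/K.

ΔS_mix = 22.1 J/K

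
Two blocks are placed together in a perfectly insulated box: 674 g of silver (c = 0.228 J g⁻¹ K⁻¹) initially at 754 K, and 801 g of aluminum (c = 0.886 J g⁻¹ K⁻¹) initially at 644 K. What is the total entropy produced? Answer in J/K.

Energy balance: T_f = (m₁c₁T₁ + m₂c₂T₂)/(m₁c₁ + m₂c₂) = 663.58 K.
ΔS₁ = m₁c₁ ln(T_f/T₁) = 153.672 × ln(663.58/754) = -19.63 J/K.
ΔS₂ = m₂c₂ ln(T_f/T₂) = 709.686 × ln(663.58/644) = 21.25 J/K.
ΔS_total = -19.63 + 21.25 = 1.62 J/K.

ΔS_total = 1.62 J/K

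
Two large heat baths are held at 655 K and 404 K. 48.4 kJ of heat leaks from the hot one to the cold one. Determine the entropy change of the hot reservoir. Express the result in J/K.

ΔS_hot = -73.9 J/K

The hot reservoir loses heat Q, so ΔS_hot = −Q/T_H = −48400/655 = -73.9 J/K.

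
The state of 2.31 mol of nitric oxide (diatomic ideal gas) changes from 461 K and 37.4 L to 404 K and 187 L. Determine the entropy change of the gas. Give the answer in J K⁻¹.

ΔS = 24.6 J/K

Entropy is a state function: ΔS = nC_V ln(T₂/T₁) + nR ln(V₂/V₁), with C_V = 5R/2 = 20.79 J mol⁻¹ K⁻¹ for a diatomic ideal gas.
ΔS = 2.31 × [20.79 × ln(404/461) + 8.314 × ln(187/37.4)] = 24.6 J/K.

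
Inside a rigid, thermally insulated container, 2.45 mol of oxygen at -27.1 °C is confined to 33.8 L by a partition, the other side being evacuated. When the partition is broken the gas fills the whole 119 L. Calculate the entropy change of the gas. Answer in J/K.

ΔS_gas = 25.6 J/K

For an ideal gas in free expansion Q = 0 and W = 0, so T is unchanged.
Entropy is a state function; using a reversible isothermal path, ΔS_gas = nR ln(V₂/V₁) = 2.45 × 8.314 × ln(119/33.8) = 25.6 J/K.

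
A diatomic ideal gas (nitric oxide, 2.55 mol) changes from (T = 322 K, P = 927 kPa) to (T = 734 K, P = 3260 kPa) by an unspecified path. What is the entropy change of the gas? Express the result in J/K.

ΔS = 34.5 J/K

ΔS = nC_p ln(T₂/T₁) − nR ln(P₂/P₁), with C_p = 7R/2 = 29.1 J mol⁻¹ K⁻¹ for a diatomic ideal gas.
ΔS = 2.55 × [29.1 × ln(734/322) − 8.314 × ln(3260/927)] = 34.5 J/K.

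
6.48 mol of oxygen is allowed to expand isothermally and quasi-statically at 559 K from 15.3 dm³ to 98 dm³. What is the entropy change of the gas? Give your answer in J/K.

ΔS_gas = 100 J/K

For an isothermal ideal gas ΔS_gas = nR ln(V₂/V₁) = 6.48 × 8.314 × ln(98/15.3) = 100 J/K.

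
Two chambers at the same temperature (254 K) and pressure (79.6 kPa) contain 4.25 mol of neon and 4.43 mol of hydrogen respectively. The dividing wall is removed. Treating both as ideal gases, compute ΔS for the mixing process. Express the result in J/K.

ΔS_mix = 50 J/K

Mole fractions: x_A = 4.25/8.68 = 0.49, x_B = 0.51.
ΔS_mix = −R(n_A ln x_A + n_B ln x_B) = −8.314 × (4.25 ln 0.49 + 4.43 ln 0.51) = 50 J/K.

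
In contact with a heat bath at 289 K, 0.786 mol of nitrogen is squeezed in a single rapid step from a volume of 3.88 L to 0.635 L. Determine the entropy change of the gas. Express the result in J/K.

ΔS_gas = -11.8 J/K

Entropy is a state function, so ΔS_gas depends only on the end states.
For an isothermal ideal gas ΔS_gas = nR ln(V₂/V₁) = 0.786 × 8.314 × ln(0.635/3.88) = -11.8 J/K.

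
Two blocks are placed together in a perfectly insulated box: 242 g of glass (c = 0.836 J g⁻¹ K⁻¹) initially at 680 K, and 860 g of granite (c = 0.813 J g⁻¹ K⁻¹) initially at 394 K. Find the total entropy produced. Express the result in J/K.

Energy balance: T_f = (m₁c₁T₁ + m₂c₂T₂)/(m₁c₁ + m₂c₂) = 458.18 K.
ΔS₁ = m₁c₁ ln(T_f/T₁) = 202.312 × ln(458.18/680) = -79.88 J/K.
ΔS₂ = m₂c₂ ln(T_f/T₂) = 699.18 × ln(458.18/394) = 105.5 J/K.
ΔS_total = -79.88 + 105.5 = 25.6 J/K.

ΔS_total = 25.6 J/K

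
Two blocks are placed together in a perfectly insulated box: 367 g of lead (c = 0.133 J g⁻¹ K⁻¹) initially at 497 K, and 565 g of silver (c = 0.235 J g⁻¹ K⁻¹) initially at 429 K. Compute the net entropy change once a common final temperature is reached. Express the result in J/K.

Energy balance: T_f = (m₁c₁T₁ + m₂c₂T₂)/(m₁c₁ + m₂c₂) = 447.28 K.
ΔS₁ = m₁c₁ ln(T_f/T₁) = 48.811 × ln(447.28/497) = -5.145 J/K.
ΔS₂ = m₂c₂ ln(T_f/T₂) = 132.775 × ln(447.28/429) = 5.54 J/K.
ΔS_total = -5.145 + 5.54 = 0.395 J/K.

ΔS_total = 0.395 J/K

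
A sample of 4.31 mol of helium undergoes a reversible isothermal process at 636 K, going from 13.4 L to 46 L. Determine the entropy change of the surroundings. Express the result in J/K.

For an isothermal ideal gas ΔS_gas = nR ln(V₂/V₁) = 4.31 × 8.314 × ln(46/13.4) = 44.2 J/K.
The process is reversible, so ΔS_surr = −ΔS_gas = -44.2 J/K and ΔS_universe = 0.

ΔS_surr = -44.2 J/K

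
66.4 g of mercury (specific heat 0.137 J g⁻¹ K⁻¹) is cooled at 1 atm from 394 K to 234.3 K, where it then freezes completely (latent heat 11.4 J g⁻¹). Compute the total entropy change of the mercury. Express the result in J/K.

ΔS = -7.96 J/K

Cooling step: ΔS₁ = m c ln(T_tr/T_i) = 66.4 × 0.137 × ln(234.3/394) = -4.728 J/K.
Phase change: ΔS₂ = −mL/T_tr = −66.4 × 11.4 / 234.3 = -3.231 J/K.
ΔS_total = (-4.728) + (-3.231) = -7.96 J/K.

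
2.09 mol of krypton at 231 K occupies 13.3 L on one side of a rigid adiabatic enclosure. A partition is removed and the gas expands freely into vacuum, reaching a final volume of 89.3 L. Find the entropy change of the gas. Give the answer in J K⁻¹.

No heat is exchanged and no work is done, so the ideal-gas temperature stays constant.
Entropy is a state function; using a reversible isothermal path, ΔS_gas = nR ln(V₂/V₁) = 2.09 × 8.314 × ln(89.3/13.3) = 33.1 J/K.

ΔS_gas = 33.1 J/K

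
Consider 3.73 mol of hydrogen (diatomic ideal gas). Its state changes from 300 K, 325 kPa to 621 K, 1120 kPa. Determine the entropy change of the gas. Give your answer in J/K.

ΔS = 40.6 J/K

ΔS = nC_p ln(T₂/T₁) − nR ln(P₂/P₁), with C_p = 7R/2 = 29.1 J mol⁻¹ K⁻¹ for a diatomic ideal gas.
ΔS = 3.73 × [29.1 × ln(621/300) − 8.314 × ln(1120/325)] = 40.6 J/K.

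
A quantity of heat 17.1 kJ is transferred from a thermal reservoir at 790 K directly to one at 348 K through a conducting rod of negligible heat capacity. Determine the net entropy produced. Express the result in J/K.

ΔS_hot = −Q/T_H = −17100/790 = -21.65 J/K and ΔS_cold = +Q/T_C = 17100/348 = 49.14 J/K.
ΔS_total = -21.65 + 49.14 = 27.5 J/K, positive as the second law requires.

ΔS_total = 27.5 J/K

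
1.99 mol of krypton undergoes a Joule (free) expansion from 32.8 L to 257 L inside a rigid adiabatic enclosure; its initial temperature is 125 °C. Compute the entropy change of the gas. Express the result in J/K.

For an ideal gas in free expansion Q = 0 and W = 0, so T is unchanged.
Entropy is a state function; using a reversible isothermal path, ΔS_gas = nR ln(V₂/V₁) = 1.99 × 8.314 × ln(257/32.8) = 34.1 J/K.

ΔS_gas = 34.1 J/K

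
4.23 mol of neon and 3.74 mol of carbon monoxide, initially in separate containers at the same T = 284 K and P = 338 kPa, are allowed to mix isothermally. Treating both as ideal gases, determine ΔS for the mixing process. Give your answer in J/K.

ΔS_mix = 45.8 J/K

Mole fractions: x_A = 4.23/7.97 = 0.531, x_B = 0.469.
ΔS_mix = −R(n_A ln x_A + n_B ln x_B) = −8.314 × (4.23 ln 0.531 + 3.74 ln 0.469) = 45.8 J/K.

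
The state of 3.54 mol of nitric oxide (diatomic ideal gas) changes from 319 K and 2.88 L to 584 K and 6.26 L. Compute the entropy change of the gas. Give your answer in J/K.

ΔS = 67.3 J/K

Entropy is a state function: ΔS = nC_V ln(T₂/T₁) + nR ln(V₂/V₁), with C_V = 5R/2 = 20.79 J mol⁻¹ K⁻¹ for a diatomic ideal gas.
ΔS = 3.54 × [20.79 × ln(584/319) + 8.314 × ln(6.26/2.88)] = 67.3 J/K.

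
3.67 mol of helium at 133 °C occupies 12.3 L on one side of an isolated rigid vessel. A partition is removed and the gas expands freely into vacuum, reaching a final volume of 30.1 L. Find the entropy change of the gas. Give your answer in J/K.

No heat is exchanged and no work is done, so the ideal-gas temperature stays constant.
Entropy is a state function; using a reversible isothermal path, ΔS_gas = nR ln(V₂/V₁) = 3.67 × 8.314 × ln(30.1/12.3) = 27.3 J/K.

ΔS_gas = 27.3 J/K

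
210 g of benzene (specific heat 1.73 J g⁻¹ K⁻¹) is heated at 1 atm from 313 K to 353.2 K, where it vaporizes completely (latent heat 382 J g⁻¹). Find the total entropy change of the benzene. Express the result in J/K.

Warming step: ΔS₁ = m c ln(T_tr/T_i) = 210 × 1.73 × ln(353.2/313) = 43.9 J/K.
Phase change: ΔS₂ = +mL/T_tr = 210 × 382 / 353.2 = 227.1 J/K.
ΔS_total = (43.9) + (227.1) = 271 J/K.

ΔS = 271 J/K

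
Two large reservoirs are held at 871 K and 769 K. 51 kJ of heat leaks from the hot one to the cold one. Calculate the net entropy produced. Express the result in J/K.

ΔS_hot = −Q/T_H = −51000/871 = -58.55 J/K and ΔS_cold = +Q/T_C = 51000/769 = 66.32 J/K.
ΔS_total = -58.55 + 66.32 = 7.77 J/K, positive as the second law requires.

ΔS_total = 7.77 J/K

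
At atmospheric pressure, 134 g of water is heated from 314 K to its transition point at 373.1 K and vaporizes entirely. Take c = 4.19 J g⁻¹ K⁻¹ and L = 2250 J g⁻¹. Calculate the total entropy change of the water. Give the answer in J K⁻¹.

Warming step: ΔS₁ = m c ln(T_tr/T_i) = 134 × 4.19 × ln(373.1/314) = 96.83 J/K.
Phase change: ΔS₂ = +mL/T_tr = 134 × 2250 / 373.1 = 808.1 J/K.
ΔS_total = (96.83) + (808.1) = 905 J/K.

ΔS = 905 J/K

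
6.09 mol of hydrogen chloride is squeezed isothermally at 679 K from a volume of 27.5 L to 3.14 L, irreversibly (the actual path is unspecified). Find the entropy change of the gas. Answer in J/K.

Entropy is a state function, so ΔS_gas depends only on the end states.
For an isothermal ideal gas ΔS_gas = nR ln(V₂/V₁) = 6.09 × 8.314 × ln(3.14/27.5) = -110 J/K.

ΔS_gas = -110 J/K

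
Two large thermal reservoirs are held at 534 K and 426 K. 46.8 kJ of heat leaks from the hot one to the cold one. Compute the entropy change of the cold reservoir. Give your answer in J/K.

ΔS_cold = 110 J/K

The cold reservoir gains heat Q, so ΔS_cold = +Q/T_C = 46800/426 = 110 J/K.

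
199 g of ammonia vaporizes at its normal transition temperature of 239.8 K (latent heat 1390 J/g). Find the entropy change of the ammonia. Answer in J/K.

ΔS = 1150 J/K

Heat absorbed by the substance: Q = mL = 199 × 1390 = 276610 J.
At constant T, ΔS = Q_rev/T = 276610 / 239.8 = 1150 J/K.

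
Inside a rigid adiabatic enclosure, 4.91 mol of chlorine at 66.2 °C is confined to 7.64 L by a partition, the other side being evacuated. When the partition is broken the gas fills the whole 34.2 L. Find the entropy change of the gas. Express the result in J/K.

ΔS_gas = 61.2 J/K

For an ideal gas in free expansion Q = 0 and W = 0, so T is unchanged.
Entropy is a state function; using a reversible isothermal path, ΔS_gas = nR ln(V₂/V₁) = 4.91 × 8.314 × ln(34.2/7.64) = 61.2 J/K.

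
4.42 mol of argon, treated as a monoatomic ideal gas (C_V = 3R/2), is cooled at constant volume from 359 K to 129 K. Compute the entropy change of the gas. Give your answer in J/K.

ΔS = -56.4 J/K

At constant volume, ΔS = nC_V ln(T₂/T₁) with C_V = 3R/2 = 12.47 J mol⁻¹ K⁻¹.
ΔS = 4.42 × 12.47 × ln(129/359) = -56.4 J/K.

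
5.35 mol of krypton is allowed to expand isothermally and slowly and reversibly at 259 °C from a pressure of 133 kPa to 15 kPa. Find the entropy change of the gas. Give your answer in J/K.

For an isothermal ideal gas ΔS_gas = nR ln(P₁/P₂) = 5.35 × 8.314 × ln(133/15) = 97.1 J/K.

ΔS_gas = 97.1 J/K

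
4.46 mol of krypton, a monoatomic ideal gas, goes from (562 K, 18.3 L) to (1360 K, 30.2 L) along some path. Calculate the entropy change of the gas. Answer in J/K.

Entropy is a state function: ΔS = nC_V ln(T₂/T₁) + nR ln(V₂/V₁), with C_V = 3R/2 = 12.47 J mol⁻¹ K⁻¹ for a monoatomic ideal gas.
ΔS = 4.46 × [12.47 × ln(1360/562) + 8.314 × ln(30.2/18.3)] = 67.7 J/K.

ΔS = 67.7 J/K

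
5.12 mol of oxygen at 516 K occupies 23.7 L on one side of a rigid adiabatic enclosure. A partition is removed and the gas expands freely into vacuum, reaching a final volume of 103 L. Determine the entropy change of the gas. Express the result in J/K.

ΔS_gas = 62.5 J/K

No heat is exchanged and no work is done, so the ideal-gas temperature stays constant.
Entropy is a state function; using a reversible isothermal path, ΔS_gas = nR ln(V₂/V₁) = 5.12 × 8.314 × ln(103/23.7) = 62.5 J/K.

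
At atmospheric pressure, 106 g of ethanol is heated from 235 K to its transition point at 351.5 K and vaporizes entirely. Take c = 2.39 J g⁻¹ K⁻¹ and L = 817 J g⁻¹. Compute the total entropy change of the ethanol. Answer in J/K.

ΔS = 348 J/K

Warming step: ΔS₁ = m c ln(T_tr/T_i) = 106 × 2.39 × ln(351.5/235) = 102 J/K.
Phase change: ΔS₂ = +mL/T_tr = 106 × 817 / 351.5 = 246.4 J/K.
ΔS_total = (102) + (246.4) = 348 J/K.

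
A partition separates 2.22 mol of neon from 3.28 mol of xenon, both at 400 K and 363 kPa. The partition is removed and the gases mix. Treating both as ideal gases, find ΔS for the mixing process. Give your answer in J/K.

Mole fractions: x_A = 2.22/5.5 = 0.404, x_B = 0.596.
ΔS_mix = −R(n_A ln x_A + n_B ln x_B) = −8.314 × (2.22 ln 0.404 + 3.28 ln 0.596) = 30.8 J/K.

ΔS_mix = 30.8 J/K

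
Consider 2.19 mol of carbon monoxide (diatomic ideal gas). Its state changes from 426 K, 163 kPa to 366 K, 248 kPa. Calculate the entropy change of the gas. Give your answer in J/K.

ΔS = -17.3 J/K

ΔS = nC_p ln(T₂/T₁) − nR ln(P₂/P₁), with C_p = 7R/2 = 29.1 J mol⁻¹ K⁻¹ for a diatomic ideal gas.
ΔS = 2.19 × [29.1 × ln(366/426) − 8.314 × ln(248/163)] = -17.3 J/K.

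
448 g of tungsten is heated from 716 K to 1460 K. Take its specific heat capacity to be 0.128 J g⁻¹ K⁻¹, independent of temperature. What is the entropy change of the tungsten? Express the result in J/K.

ΔS = ∫dQ_rev/T = m c ln(T₂/T₁) = 448 × 0.128 × ln(1460/716) = 40.9 J/K.

ΔS = 40.9 J/K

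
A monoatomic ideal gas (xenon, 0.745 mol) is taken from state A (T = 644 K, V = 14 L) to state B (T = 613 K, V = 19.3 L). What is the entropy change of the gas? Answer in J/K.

ΔS = 1.53 J/K

Entropy is a state function: ΔS = nC_V ln(T₂/T₁) + nR ln(V₂/V₁), with C_V = 3R/2 = 12.47 J mol⁻¹ K⁻¹ for a monoatomic ideal gas.
ΔS = 0.745 × [12.47 × ln(613/644) + 8.314 × ln(19.3/14)] = 1.53 J/K.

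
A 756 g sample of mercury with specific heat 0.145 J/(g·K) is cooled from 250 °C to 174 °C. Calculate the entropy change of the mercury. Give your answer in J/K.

In kelvin: T₁ = 523.15 K, T₂ = 447.15 K. ΔS = ∫dQ_rev/T = m c ln(T₂/T₁) = 756 × 0.145 × ln(447.15/523.15) = -17.2 J/K.

ΔS = -17.2 J/K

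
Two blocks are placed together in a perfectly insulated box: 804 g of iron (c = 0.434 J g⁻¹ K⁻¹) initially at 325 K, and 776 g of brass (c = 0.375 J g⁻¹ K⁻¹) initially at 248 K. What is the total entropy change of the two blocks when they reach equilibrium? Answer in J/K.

ΔS_total = 5.74 J/K

Energy balance: T_f = (m₁c₁T₁ + m₂c₂T₂)/(m₁c₁ + m₂c₂) = 289.99 K.
ΔS₁ = m₁c₁ ln(T_f/T₁) = 348.936 × ln(289.99/325) = -39.777 J/K.
ΔS₂ = m₂c₂ ln(T_f/T₂) = 291 × ln(289.99/248) = 45.513 J/K.
ΔS_total = -39.777 + 45.513 = 5.74 J/K.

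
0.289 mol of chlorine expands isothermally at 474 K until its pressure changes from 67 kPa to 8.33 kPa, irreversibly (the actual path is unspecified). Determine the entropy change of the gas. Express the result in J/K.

ΔS_gas = 5.01 J/K

Entropy is a state function, so ΔS_gas depends only on the end states.
For an isothermal ideal gas ΔS_gas = nR ln(P₁/P₂) = 0.289 × 8.314 × ln(67/8.33) = 5.01 J/K.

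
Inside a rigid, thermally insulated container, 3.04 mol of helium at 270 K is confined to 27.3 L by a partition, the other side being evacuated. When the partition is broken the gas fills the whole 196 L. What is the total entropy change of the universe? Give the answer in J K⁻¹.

For an ideal gas in free expansion Q = 0 and W = 0, so T is unchanged.
Entropy is a state function; using a reversible isothermal path, ΔS_gas = nR ln(V₂/V₁) = 3.04 × 8.314 × ln(196/27.3) = 49.8 J/K.
The insulated surroundings exchange no heat, so ΔS_surr = 0 and ΔS_universe = ΔS_gas.

ΔS_universe = 49.8 J/K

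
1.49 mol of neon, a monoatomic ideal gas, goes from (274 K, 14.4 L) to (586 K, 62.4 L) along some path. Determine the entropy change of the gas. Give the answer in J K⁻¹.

Entropy is a state function: ΔS = nC_V ln(T₂/T₁) + nR ln(V₂/V₁), with C_V = 3R/2 = 12.47 J mol⁻¹ K⁻¹ for a monoatomic ideal gas.
ΔS = 1.49 × [12.47 × ln(586/274) + 8.314 × ln(62.4/14.4)] = 32.3 J/K.

ΔS = 32.3 J/K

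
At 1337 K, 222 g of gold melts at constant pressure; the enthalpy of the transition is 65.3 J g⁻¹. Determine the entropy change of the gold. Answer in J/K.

ΔS = 10.8 J/K

Heat absorbed by the substance: Q = mL = 222 × 65.3 = 14496.6 J.
At constant T, ΔS = Q_rev/T = 14496.6 / 1337 = 10.8 J/K.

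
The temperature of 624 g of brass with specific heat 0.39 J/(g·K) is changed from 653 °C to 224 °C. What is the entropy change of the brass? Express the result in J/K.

ΔS = -151 J/K

In kelvin: T₁ = 926.15 K, T₂ = 497.15 K. ΔS = ∫dQ_rev/T = m c ln(T₂/T₁) = 624 × 0.39 × ln(497.15/926.15) = -151 J/K.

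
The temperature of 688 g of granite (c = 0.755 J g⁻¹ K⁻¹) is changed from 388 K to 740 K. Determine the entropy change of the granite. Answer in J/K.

ΔS = ∫dQ_rev/T = m c ln(T₂/T₁) = 688 × 0.755 × ln(740/388) = 335 J/K.

ΔS = 335 J/K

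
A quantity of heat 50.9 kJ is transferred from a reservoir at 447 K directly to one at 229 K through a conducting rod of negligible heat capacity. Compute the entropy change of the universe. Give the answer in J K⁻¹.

ΔS_total = 108 J/K

ΔS_hot = −Q/T_H = −50900/447 = -113.9 J/K and ΔS_cold = +Q/T_C = 50900/229 = 222.3 J/K.
ΔS_total = -113.9 + 222.3 = 108 J/K, positive as the second law requires.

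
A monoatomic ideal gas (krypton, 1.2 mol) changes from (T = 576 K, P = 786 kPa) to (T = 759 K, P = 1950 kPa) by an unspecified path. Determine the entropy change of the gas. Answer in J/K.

ΔS = -2.18 J/K

ΔS = nC_p ln(T₂/T₁) − nR ln(P₂/P₁), with C_p = 5R/2 = 20.79 J mol⁻¹ K⁻¹ for a monoatomic ideal gas.
ΔS = 1.2 × [20.79 × ln(759/576) − 8.314 × ln(1950/786)] = -2.18 J/K.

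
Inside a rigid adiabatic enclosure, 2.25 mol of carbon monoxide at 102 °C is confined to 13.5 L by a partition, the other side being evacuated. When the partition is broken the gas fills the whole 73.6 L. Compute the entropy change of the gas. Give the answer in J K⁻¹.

ΔS_gas = 31.7 J/K

For an ideal gas in free expansion Q = 0 and W = 0, so T is unchanged.
Entropy is a state function; using a reversible isothermal path, ΔS_gas = nR ln(V₂/V₁) = 2.25 × 8.314 × ln(73.6/13.5) = 31.7 J/K.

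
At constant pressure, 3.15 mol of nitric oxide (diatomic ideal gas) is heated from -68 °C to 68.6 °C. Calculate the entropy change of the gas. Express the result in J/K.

In kelvin: T₁ = 205.15 K, T₂ = 341.75 K. At constant pressure, ΔS = nC_p ln(T₂/T₁) with C_p = 7R/2 = 29.1 J mol⁻¹ K⁻¹.
ΔS = 3.15 × 29.1 × ln(341.75/205.15) = 46.8 J/K.

ΔS = 46.8 J/K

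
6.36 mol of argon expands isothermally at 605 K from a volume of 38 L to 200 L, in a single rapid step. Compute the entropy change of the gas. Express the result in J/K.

ΔS_gas = 87.8 J/K

Entropy is a state function, so ΔS_gas depends only on the end states.
For an isothermal ideal gas ΔS_gas = nR ln(V₂/V₁) = 6.36 × 8.314 × ln(200/38) = 87.8 J/K.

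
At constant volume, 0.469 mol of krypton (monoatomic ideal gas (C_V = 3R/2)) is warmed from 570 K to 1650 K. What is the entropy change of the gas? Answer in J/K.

At constant volume, ΔS = nC_V ln(T₂/T₁) with C_V = 3R/2 = 12.47 J mol⁻¹ K⁻¹.
ΔS = 0.469 × 12.47 × ln(1650/570) = 6.22 J/K.

ΔS = 6.22 J/K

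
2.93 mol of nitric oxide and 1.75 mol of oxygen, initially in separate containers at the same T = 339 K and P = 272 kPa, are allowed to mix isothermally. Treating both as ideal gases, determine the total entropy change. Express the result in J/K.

Mole fractions: x_A = 2.93/4.68 = 0.626, x_B = 0.374.
ΔS_mix = −R(n_A ln x_A + n_B ln x_B) = −8.314 × (2.93 ln 0.626 + 1.75 ln 0.374) = 25.7 J/K.

ΔS_mix = 25.7 J/K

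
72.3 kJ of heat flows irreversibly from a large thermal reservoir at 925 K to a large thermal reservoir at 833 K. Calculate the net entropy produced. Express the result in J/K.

ΔS_total = 8.63 J/K

ΔS_hot = −Q/T_H = −72300/925 = -78.16 J/K and ΔS_cold = +Q/T_C = 72300/833 = 86.79 J/K.
ΔS_total = -78.16 + 86.79 = 8.63 J/K, positive as the second law requires.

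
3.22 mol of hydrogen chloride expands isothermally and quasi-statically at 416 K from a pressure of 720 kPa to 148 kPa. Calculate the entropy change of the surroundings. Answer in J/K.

ΔS_surr = -42.4 J/K

For an isothermal ideal gas ΔS_gas = nR ln(P₁/P₂) = 3.22 × 8.314 × ln(720/148) = 42.4 J/K.
The process is reversible, so ΔS_surr = −ΔS_gas = -42.4 J/K and ΔS_universe = 0.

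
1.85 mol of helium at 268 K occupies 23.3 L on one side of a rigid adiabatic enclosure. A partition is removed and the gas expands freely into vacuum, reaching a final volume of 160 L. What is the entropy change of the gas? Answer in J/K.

ΔS_gas = 29.6 J/K

For an ideal gas in free expansion Q = 0 and W = 0, so T is unchanged.
Entropy is a state function; using a reversible isothermal path, ΔS_gas = nR ln(V₂/V₁) = 1.85 × 8.314 × ln(160/23.3) = 29.6 J/K.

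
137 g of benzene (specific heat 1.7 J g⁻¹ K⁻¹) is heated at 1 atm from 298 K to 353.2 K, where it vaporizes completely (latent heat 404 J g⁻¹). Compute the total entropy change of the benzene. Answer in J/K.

Warming step: ΔS₁ = m c ln(T_tr/T_i) = 137 × 1.7 × ln(353.2/298) = 39.58 J/K.
Phase change: ΔS₂ = +mL/T_tr = 137 × 404 / 353.2 = 156.7 J/K.
ΔS_total = (39.58) + (156.7) = 196 J/K.

ΔS = 196 J/K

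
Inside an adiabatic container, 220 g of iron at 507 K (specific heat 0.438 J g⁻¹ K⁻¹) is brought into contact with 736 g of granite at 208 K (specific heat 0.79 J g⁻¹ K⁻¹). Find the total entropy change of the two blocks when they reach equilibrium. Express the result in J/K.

ΔS_total = 40.2 J/K

Energy balance: T_f = (m₁c₁T₁ + m₂c₂T₂)/(m₁c₁ + m₂c₂) = 250.51 K.
ΔS₁ = m₁c₁ ln(T_f/T₁) = 96.36 × ln(250.51/507) = -67.94 J/K.
ΔS₂ = m₂c₂ ln(T_f/T₂) = 581.44 × ln(250.51/208) = 108.1 J/K.
ΔS_total = -67.94 + 108.1 = 40.2 J/K.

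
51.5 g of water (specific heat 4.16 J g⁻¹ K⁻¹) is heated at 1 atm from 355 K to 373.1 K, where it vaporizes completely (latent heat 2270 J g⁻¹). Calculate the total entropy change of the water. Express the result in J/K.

ΔS = 324 J/K

Warming step: ΔS₁ = m c ln(T_tr/T_i) = 51.5 × 4.16 × ln(373.1/355) = 10.65 J/K.
Phase change: ΔS₂ = +mL/T_tr = 51.5 × 2270 / 373.1 = 313.3 J/K.
ΔS_total = (10.65) + (313.3) = 324 J/K.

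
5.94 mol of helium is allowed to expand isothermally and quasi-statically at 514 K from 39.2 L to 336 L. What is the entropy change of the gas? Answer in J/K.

ΔS_gas = 106 J/K

For an isothermal ideal gas ΔS_gas = nR ln(V₂/V₁) = 5.94 × 8.314 × ln(336/39.2) = 106 J/K.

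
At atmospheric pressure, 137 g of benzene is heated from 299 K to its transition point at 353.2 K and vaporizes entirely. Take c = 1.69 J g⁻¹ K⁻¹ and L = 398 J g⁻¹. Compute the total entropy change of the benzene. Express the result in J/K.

Warming step: ΔS₁ = m c ln(T_tr/T_i) = 137 × 1.69 × ln(353.2/299) = 38.57 J/K.
Phase change: ΔS₂ = +mL/T_tr = 137 × 398 / 353.2 = 154.4 J/K.
ΔS_total = (38.57) + (154.4) = 193 J/K.

ΔS = 193 J/K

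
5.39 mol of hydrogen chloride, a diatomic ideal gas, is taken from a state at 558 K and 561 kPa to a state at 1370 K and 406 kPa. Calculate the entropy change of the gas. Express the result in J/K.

ΔS = 155 J/K

ΔS = nC_p ln(T₂/T₁) − nR ln(P₂/P₁), with C_p = 7R/2 = 29.1 J mol⁻¹ K⁻¹ for a diatomic ideal gas.
ΔS = 5.39 × [29.1 × ln(1370/558) − 8.314 × ln(406/561)] = 155 J/K.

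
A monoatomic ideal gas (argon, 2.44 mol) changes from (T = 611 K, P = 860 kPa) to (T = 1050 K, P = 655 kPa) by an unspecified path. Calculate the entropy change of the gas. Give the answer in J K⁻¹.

ΔS = 33 J/K

ΔS = nC_p ln(T₂/T₁) − nR ln(P₂/P₁), with C_p = 5R/2 = 20.79 J mol⁻¹ K⁻¹ for a monoatomic ideal gas.
ΔS = 2.44 × [20.79 × ln(1050/611) − 8.314 × ln(655/860)] = 33 J/K.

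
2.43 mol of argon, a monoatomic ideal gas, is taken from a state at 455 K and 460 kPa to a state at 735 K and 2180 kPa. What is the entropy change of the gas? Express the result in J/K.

ΔS = nC_p ln(T₂/T₁) − nR ln(P₂/P₁), with C_p = 5R/2 = 20.79 J mol⁻¹ K⁻¹ for a monoatomic ideal gas.
ΔS = 2.43 × [20.79 × ln(735/455) − 8.314 × ln(2180/460)] = -7.21 J/K.

ΔS = -7.21 J/K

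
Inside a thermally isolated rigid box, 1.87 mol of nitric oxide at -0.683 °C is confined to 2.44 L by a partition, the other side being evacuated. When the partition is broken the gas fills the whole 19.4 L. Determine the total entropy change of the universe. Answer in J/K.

No heat is exchanged and no work is done, so the ideal-gas temperature stays constant.
Entropy is a state function; using a reversible isothermal path, ΔS_gas = nR ln(V₂/V₁) = 1.87 × 8.314 × ln(19.4/2.44) = 32.2 J/K.
The insulated surroundings exchange no heat, so ΔS_surr = 0 and ΔS_universe = ΔS_gas.

ΔS_universe = 32.2 J/K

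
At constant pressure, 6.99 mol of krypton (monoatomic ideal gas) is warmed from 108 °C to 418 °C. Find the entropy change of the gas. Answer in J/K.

In kelvin: T₁ = 381.15 K, T₂ = 691.15 K. At constant pressure, ΔS = nC_p ln(T₂/T₁) with C_p = 5R/2 = 20.79 J mol⁻¹ K⁻¹.
ΔS = 6.99 × 20.79 × ln(691.15/381.15) = 86.5 J/K.

ΔS = 86.5 J/K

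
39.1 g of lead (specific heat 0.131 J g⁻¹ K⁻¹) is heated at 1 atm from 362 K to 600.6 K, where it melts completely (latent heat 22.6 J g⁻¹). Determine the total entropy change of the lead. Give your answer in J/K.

Warming step: ΔS₁ = m c ln(T_tr/T_i) = 39.1 × 0.131 × ln(600.6/362) = 2.593 J/K.
Phase change: ΔS₂ = +mL/T_tr = 39.1 × 22.6 / 600.6 = 1.471 J/K.
ΔS_total = (2.593) + (1.471) = 4.06 J/K.

ΔS = 4.06 J/K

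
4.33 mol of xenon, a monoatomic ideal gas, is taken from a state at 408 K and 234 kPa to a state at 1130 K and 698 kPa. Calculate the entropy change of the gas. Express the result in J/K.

ΔS = 52.3 J/K

ΔS = nC_p ln(T₂/T₁) − nR ln(P₂/P₁), with C_p = 5R/2 = 20.79 J mol⁻¹ K⁻¹ for a monoatomic ideal gas.
ΔS = 4.33 × [20.79 × ln(1130/408) − 8.314 × ln(698/234)] = 52.3 J/K.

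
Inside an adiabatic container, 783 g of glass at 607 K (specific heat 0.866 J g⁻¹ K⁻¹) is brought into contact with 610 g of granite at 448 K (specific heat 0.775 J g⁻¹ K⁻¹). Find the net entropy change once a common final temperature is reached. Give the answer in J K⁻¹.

ΔS_total = 12.6 J/K

Energy balance: T_f = (m₁c₁T₁ + m₂c₂T₂)/(m₁c₁ + m₂c₂) = 541.68 K.
ΔS₁ = m₁c₁ ln(T_f/T₁) = 678.078 × ln(541.68/607) = -77.2 J/K.
ΔS₂ = m₂c₂ ln(T_f/T₂) = 472.75 × ln(541.68/448) = 89.77 J/K.
ΔS_total = -77.2 + 89.77 = 12.6 J/K.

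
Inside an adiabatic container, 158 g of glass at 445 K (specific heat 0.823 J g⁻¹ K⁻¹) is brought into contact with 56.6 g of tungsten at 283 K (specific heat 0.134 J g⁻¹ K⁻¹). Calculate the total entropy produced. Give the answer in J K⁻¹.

Energy balance: T_f = (m₁c₁T₁ + m₂c₂T₂)/(m₁c₁ + m₂c₂) = 436.07 K.
ΔS₁ = m₁c₁ ln(T_f/T₁) = 130.034 × ln(436.07/445) = -2.635 J/K.
ΔS₂ = m₂c₂ ln(T_f/T₂) = 7.5844 × ln(436.07/283) = 3.279 J/K.
ΔS_total = -2.635 + 3.279 = 0.644 J/K.

ΔS_total = 0.644 J/K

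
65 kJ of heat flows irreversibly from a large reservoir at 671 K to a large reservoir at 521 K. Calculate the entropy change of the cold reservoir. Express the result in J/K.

The cold reservoir gains heat Q, so ΔS_cold = +Q/T_C = 65000/521 = 125 J/K.

ΔS_cold = 125 J/K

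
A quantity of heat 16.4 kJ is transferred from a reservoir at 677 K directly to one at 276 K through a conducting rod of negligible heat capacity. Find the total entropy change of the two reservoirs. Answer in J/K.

ΔS_hot = −Q/T_H = −16400/677 = -24.22 J/K and ΔS_cold = +Q/T_C = 16400/276 = 59.42 J/K.
ΔS_total = -24.22 + 59.42 = 35.2 J/K, positive as the second law requires.

ΔS_total = 35.2 J/K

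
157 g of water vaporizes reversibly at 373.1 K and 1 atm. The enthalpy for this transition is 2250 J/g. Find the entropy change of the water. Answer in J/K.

ΔS = 947 J/K

Heat absorbed by the substance: Q = mL = 157 × 2250 = 353250 J.
At constant T, ΔS = Q_rev/T = 353250 / 373.1 = 947 J/K.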